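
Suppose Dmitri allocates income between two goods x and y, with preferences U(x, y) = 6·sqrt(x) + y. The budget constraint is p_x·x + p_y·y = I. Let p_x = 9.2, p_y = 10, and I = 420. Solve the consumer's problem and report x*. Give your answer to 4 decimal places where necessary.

x* = 10.6333

Set MRS = p_x/p_y: 3·x^(−1/2) = p_x/p_y.
Solve: √x = 3·p_y/p_x, so x*(p_x,p_y) = (3·p_y/p_x)², and y* = (I − p_x·x*)/p_y.
Plugging in: x* = (3·10/9.2)² = 10.6333.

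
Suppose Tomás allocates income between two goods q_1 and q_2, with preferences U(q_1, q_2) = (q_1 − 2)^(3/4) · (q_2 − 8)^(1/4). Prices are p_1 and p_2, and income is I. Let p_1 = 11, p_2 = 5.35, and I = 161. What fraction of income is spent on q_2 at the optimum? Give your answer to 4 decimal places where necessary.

This is Cobb-Douglas in (q_1−2, q_2−8): tangency gives 0.75·p_2·(q_2−8) = 0.25·p_1·(q_1−2).
Substituting into the budget: q_1* = 2 + 0.75·(I − 2·p_1 − 8·p_2)/p_1, and q_2* = 8 + 0.25·(…)/p_2.
Discretionary income = 161 − 2·11 − 8·5.35 = 96.2; q_1* = 2 + 0.75·96.2/11 = 8.5591; q_2* = 8 + 0.25·96.2/5.35 = 12.4953.
Expenditure on q_2: 5.35·12.4953 = 66.85; share = 0.4152.

share on q_2 = 0.4152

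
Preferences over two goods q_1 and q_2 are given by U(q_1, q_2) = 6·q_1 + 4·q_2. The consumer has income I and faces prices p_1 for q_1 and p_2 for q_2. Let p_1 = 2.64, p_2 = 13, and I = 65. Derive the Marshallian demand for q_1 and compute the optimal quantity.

Perfect substitutes: compare marginal utility per dollar. 6/p_1 vs 4/p_2 → 2.2727 vs 0.3077.
q_1 gives more utility per dollar, so spend all income on q_1: q_1* = I/p_1, q_2* = 0.
Numerically: q_1* = 24.6212, q_2* = 0.

q_1* = 24.6212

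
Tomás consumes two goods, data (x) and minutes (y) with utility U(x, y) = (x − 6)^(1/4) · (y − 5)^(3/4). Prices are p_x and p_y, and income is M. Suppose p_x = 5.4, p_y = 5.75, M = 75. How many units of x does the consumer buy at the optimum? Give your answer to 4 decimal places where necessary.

x* = 6.6412

MRS = (1/3)·(y−5)/(x−6). Tangency with p_x/p_y gives y−5 = 3·(p_x/p_y)·(x−6).
After buying the subsistence bundle (6, 5), a share 0.25 of the remaining income goes to x: x* = 6 + 0.25·(M − 6p_x − 5p_y)/p_x.
Discretionary income = 75 − 6·5.4 − 5·5.75 = 13.85; x* = 6 + 0.25·13.85/5.4 = 6.6412.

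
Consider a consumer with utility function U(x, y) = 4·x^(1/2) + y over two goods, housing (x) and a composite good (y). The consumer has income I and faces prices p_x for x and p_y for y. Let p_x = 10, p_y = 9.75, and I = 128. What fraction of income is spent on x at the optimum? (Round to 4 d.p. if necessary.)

share on x = 0.2971

Utility is quasi-linear in y; the FOC for x is 2/√x = p_x/p_y.
Thus x* = (2·p_y/p_x)² — independent of I — with the rest of income spent on y.
Plugging in: x* = (2·9.75/10)² = 3.8025, y* = 9.2282.
Expenditure on x: 10·3.8025 = 38.025; share = 0.2971.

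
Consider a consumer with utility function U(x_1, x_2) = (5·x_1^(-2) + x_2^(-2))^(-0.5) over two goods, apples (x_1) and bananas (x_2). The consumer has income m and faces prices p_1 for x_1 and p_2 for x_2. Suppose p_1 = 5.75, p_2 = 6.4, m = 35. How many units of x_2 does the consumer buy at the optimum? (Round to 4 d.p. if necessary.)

x_2* = 2.1097

From the CES first-order condition, 5·(x_2/x_1)^(3) = p_1/p_2.
Solve for the ratio: x_2/x_1 = [(1/5)·p_1/p_2]^(1/3).
With the ratio pinned down, the budget gives x_1* = m/(p_1 + p_2·(x_2/x_1)) and x_2* = (x_2/x_1)·x_1*.
Numerically x_2/x_1 = 0.564295, so x_1* = 35/(5.75 + 6.4·0.564295) = 3.7387 and x_2* = 0.564295·3.7387 = 2.1097.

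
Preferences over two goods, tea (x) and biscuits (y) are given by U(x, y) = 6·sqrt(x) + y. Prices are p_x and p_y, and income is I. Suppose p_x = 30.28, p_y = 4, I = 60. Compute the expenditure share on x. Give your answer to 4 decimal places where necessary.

MU_x = 3/√x, MU_y = 1. Tangency: 3/√x = p_x/p_y.
Thus x* = (3·p_y/p_x)² — independent of I — with the rest of income spent on y.
Plugging in: x* = (3·4/30.28)² = 0.1571, y* = 13.8111.
Expenditure on x: 30.28·0.1571 = 4.7556; share = 0.0793.

share on x = 0.0793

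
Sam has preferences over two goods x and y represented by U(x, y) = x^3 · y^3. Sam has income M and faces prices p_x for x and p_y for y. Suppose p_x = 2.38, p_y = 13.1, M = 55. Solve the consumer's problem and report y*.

y* = 2.0992

Tangency: MRS = y/x = p_x/p_y.
Rearranging, p_y·y = p_x·x. Substituting into the budget gives p_x·x·(1 + 1) = M.
Demand: x*(p_x,p_y,M) = 0.5·M/p_x and y* = 0.5·M/p_y.
At p_x=2.38, p_y=13.1, M=55: y* = 0.5·55/13.1 = 2.0992.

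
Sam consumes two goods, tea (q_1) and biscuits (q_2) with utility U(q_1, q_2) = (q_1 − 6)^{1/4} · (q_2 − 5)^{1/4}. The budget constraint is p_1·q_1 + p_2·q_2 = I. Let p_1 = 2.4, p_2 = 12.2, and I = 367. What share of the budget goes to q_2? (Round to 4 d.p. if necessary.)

Let q_1' = q_1−6, q_2' = q_2−5. MRS = q_2'/q_1' = p_1/p_2.
After buying the subsistence bundle (6, 5), a share 0.5 of the remaining income goes to q_1: q_1* = 6 + 0.5·(I − 6p_1 − 5p_2)/p_1.
Discretionary income = 367 − 6·2.4 − 5·12.2 = 291.6; q_1* = 6 + 0.5·291.6/2.4 = 66.75; q_2* = 5 + 0.5·291.6/12.2 = 16.9508.
Expenditure on q_2: 12.2·16.9508 = 206.8; share = 0.5635.

share on q_2 = 0.5635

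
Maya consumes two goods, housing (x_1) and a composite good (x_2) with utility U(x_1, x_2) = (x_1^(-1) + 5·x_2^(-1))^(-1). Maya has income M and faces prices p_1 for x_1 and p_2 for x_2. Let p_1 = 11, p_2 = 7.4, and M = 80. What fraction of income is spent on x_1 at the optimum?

share on x_1 = 0.3529

MU_x_1 ∝ x_1^(-2), MU_x_2 ∝ 5·x_2^(-2), so MRS = (1/5)·(x_2/x_1)^(2) = p_1/p_2.
Solve for the ratio: x_2/x_1 = [5·p_1/p_2]^(0.5).
With the ratio pinned down, the budget gives x_1* = M/(p_1 + p_2·(x_2/x_1)) and x_2* = (x_2/x_1)·x_1*.
Numerically x_2/x_1 = 2.726249, so x_1* = 80/(11 + 7.4·2.726249) = 2.5662 and x_2* = 2.726249·2.5662 = 6.9962.
Expenditure on x_1: 11·2.5662 = 28.2284; share = 0.3529.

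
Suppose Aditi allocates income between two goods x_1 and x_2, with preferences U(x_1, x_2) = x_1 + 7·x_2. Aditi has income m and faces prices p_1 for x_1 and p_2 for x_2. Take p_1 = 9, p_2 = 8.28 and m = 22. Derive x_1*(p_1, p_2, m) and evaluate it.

x_1* = 0

Linear utility — the consumer picks whichever good has higher MU/price: 1/9 = 0.1111 vs 7/8.28 = 0.8454.
x_2 gives more utility per dollar, so spend all income on x_2: x_2* = m/p_2, x_1* = 0.
Numerically: x_1* = 0, x_2* = 2.657.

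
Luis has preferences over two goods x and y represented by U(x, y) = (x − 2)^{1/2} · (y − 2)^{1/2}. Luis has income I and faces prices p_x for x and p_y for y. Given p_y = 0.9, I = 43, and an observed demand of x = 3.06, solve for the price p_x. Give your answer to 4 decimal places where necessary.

MRS = (y−2)/(x−2). Tangency with p_x/p_y gives y−2 = (p_x/p_y)·(x−2).
After buying the subsistence bundle (2, 2), a share 0.5 of the remaining income goes to x: x* = 2 + 0.5·(I − 2p_x − 2p_y)/p_x.
Set x* = 3.06 in the demand function and solve for p_x: p_x = 10.

p_x = 10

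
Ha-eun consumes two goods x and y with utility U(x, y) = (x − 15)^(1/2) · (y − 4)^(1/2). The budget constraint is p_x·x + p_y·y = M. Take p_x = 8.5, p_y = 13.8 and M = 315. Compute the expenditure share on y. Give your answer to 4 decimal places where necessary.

share on y = 0.3852

Let x' = x−15, y' = y−4. MRS = y'/x' = p_x/p_y.
After buying the subsistence bundle (15, 4), a share 0.5 of the remaining income goes to x: x* = 15 + 0.5·(M − 15p_x − 4p_y)/p_x.
Discretionary income = 315 − 15·8.5 − 4·13.8 = 132.3; x* = 15 + 0.5·132.3/8.5 = 22.7824; y* = 4 + 0.5·132.3/13.8 = 8.7935.
Expenditure on y: 13.8·8.7935 = 121.35; share = 0.3852.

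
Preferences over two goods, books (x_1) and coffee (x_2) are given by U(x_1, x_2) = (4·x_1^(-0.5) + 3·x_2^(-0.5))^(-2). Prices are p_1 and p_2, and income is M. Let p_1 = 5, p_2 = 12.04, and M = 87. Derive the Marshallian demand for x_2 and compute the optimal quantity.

Numerically x_2/x_1 = 0.459483, so x_1* = 87/(5 + 12.04·0.459483) = 8.2604 and x_2* = 0.459483·8.2604 = 3.7955.

x_2* = 3.7955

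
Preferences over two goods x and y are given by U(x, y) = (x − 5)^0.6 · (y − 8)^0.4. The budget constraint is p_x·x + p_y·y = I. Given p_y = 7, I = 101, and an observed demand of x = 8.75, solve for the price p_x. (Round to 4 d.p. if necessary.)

p_x = 4

Let x' = x−5, y' = y−8. MRS = (3/2)·y'/x' = p_x/p_y.
Substituting into the budget: x* = 5 + 0.6·(I − 5·p_x − 8·p_y)/p_x, and y* = 8 + 0.4·(…)/p_y.
Set x* = 8.75 in the demand function and solve for p_x: p_x = 4.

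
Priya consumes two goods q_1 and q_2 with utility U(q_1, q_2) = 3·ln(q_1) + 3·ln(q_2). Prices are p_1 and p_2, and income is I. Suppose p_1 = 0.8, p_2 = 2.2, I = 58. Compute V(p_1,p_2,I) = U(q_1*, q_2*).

The MRS is q_2/q_1. Set MRS = p_1/p_2.
So 3·p_2·q_2 = 3·p_1·q_1; combined with the budget, a share 0.5 of income goes to q_1.
Demand: q_1*(p_1,p_2,I) = 0.5·I/p_1 and q_2* = 0.5·I/p_2.
At p_1=0.8, p_2=2.2, I=58: q_1* = 0.5·58/0.8 = 36.25, q_2* = 13.1818.
Utility at the optimum: U(36.25, 13.1818) = 18.5078.

V = 18.5078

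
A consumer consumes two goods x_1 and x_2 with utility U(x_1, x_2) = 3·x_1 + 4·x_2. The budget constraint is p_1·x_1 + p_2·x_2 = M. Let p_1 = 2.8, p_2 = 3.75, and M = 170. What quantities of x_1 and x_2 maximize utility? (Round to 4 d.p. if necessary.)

Perfect substitutes: compare marginal utility per dollar. 3/p_1 vs 4/p_2 → 1.0714 vs 1.0667.
x_1 gives more utility per dollar, so spend all income on x_1: x_1* = M/p_1, x_2* = 0.
Numerically: x_1* = 60.7143, x_2* = 0.

x_1* = 60.7143, x_2* = 0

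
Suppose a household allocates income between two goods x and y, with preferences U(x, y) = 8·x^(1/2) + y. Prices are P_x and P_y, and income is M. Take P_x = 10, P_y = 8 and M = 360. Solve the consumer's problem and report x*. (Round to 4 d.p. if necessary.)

Plugging in: x* = (4·8/10)² = 10.24.

x* = 10.24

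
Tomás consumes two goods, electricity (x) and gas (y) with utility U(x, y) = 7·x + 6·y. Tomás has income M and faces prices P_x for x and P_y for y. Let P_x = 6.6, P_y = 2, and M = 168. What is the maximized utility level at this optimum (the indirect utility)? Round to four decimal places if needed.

V = 504

Perfect substitutes: compare marginal utility per dollar. 7/P_x vs 6/P_y → 1.0606 vs 3.
y gives more utility per dollar, so spend all income on y: y* = M/P_y, x* = 0.
Numerically: x* = 0, y* = 84.
Utility at the optimum: U(0, 84) = 504.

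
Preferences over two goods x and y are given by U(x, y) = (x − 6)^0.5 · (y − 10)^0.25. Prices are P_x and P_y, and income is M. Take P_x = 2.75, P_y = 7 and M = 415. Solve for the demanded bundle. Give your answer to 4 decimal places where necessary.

Substituting into the budget: x* = 6 + 2/3·(M − 6·P_x − 10·P_y)/P_x, and y* = 10 + 1/3·(…)/P_y.
Discretionary income = 415 − 6·2.75 − 10·7 = 328.5; x* = 6 + 2/3·328.5/2.75 = 85.6364; y* = 10 + 1/3·328.5/7 = 25.6429.

x* = 85.6364, y* = 25.6429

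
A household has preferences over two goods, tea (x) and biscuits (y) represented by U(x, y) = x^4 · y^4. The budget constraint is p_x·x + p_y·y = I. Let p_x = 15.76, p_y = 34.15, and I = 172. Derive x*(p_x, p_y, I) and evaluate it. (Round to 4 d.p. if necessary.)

Tangency: MRS = y/x = p_x/p_y.
Rearranging, p_y·y = p_x·x. Substituting into the budget gives p_x·x·(1 + 1) = I.
Demand: x*(p_x,p_y,I) = 0.5·I/p_x and y* = 0.5·I/p_y.
At p_x=15.76, p_y=34.15, I=172: x* = 0.5·172/15.76 = 5.4569.

x* = 5.4569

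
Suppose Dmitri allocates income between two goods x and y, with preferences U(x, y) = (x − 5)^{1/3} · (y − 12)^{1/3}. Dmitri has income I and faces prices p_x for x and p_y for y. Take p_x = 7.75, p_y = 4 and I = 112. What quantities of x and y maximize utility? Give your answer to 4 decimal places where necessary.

MRS = (y−12)/(x−5). Tangency with p_x/p_y gives y−12 = (p_x/p_y)·(x−5).
After buying the subsistence bundle (5, 12), a share 0.5 of the remaining income goes to x: x* = 5 + 0.5·(I − 5p_x − 12p_y)/p_x.
Discretionary income = 112 − 5·7.75 − 12·4 = 25.25; x* = 5 + 0.5·25.25/7.75 = 6.629; y* = 12 + 0.5·25.25/4 = 15.1562.

x* = 6.629, y* = 15.1562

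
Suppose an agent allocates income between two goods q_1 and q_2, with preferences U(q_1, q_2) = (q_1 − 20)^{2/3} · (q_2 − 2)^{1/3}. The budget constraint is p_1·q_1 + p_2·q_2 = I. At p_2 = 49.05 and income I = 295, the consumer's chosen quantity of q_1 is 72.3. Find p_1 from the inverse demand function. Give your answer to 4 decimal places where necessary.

This is Cobb-Douglas in (q_1−20, q_2−2): tangency gives 2/3·p_2·(q_2−2) = 1/3·p_1·(q_1−20).
Substituting into the budget: q_1* = 20 + 2/3·(I − 20·p_1 − 2·p_2)/p_1, and q_2* = 2 + 1/3·(…)/p_2.
Set q_1* = 72.3 in the demand function and solve for p_1: p_1 = 2.

p_1 = 2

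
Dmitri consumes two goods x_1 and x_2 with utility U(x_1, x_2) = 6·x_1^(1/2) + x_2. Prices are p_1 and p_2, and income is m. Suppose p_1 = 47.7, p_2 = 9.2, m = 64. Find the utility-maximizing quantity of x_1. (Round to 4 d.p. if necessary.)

Set MRS = p_1/p_2: 3·x_1^(−1/2) = p_1/p_2.
Solve: √x_1 = 3·p_2/p_1, so x_1*(p_1,p_2) = (3·p_2/p_1)², and x_2* = (m − p_1·x_1*)/p_2.
Plugging in: x_1* = (3·9.2/47.7)² = 0.3348.

x_1* = 0.3348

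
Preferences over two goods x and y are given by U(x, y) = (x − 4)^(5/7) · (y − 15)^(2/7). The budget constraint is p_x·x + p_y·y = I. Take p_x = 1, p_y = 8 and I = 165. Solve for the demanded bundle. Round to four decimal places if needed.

Let x' = x−4, y' = y−15. MRS = (5/2)·y'/x' = p_x/p_y.
Substituting into the budget: x* = 4 + 5/7·(I − 4·p_x − 15·p_y)/p_x, and y* = 15 + 2/7·(…)/p_y.
Discretionary income = 165 − 4·1 − 15·8 = 41; x* = 4 + 5/7·41/1 = 33.2857; y* = 15 + 2/7·41/8 = 16.4643.

x* = 33.2857, y* = 16.4643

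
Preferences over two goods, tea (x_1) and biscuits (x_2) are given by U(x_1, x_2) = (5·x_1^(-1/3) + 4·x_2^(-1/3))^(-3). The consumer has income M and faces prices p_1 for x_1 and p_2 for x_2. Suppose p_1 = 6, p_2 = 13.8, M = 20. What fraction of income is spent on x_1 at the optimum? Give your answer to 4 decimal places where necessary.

share on x_1 = 0.4898

MU_x_1 ∝ 5·x_1^(-4/3), MU_x_2 ∝ 4·x_2^(-4/3), so MRS = (5/4)·(x_2/x_1)^(4/3) = p_1/p_2.
Solve for the ratio: x_2/x_1 = [(4/5)·p_1/p_2]^(0.75).
With the ratio pinned down, the budget gives x_1* = M/(p_1 + p_2·(x_2/x_1)) and x_2* = (x_2/x_1)·x_1*.
Numerically x_2/x_1 = 0.45292, so x_1* = 20/(6 + 13.8·0.45292) = 1.6326 and x_2* = 0.45292·1.6326 = 0.7394.
Expenditure on x_1: 6·1.6326 = 9.7957; share = 0.4898.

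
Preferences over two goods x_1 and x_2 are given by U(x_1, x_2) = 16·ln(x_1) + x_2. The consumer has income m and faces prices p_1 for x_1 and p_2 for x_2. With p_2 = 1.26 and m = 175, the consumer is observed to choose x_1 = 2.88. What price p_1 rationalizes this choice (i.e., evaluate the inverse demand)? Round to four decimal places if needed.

Set MRS = p_1/p_2: (16/x_1)/1 = p_1/p_2.
So x_1*(p_1,p_2) = 16·p_2/p_1, independent of income; and x_2* = (m − 16·p_2)/p_2.
Set x_1* = 2.88 in the demand function and solve for p_1: p_1 = 7.

p_1 = 7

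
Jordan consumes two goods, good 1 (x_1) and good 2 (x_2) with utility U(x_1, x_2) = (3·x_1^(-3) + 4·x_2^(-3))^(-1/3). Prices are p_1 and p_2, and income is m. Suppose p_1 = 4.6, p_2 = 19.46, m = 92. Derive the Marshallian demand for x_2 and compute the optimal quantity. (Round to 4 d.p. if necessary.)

Substitute x_2 = (x_2/x_1)·x_1 into the budget: x_1* = m/(p_1 + p_2·(x_2/x_1)).
Numerically x_2/x_1 = 0.74927, so x_1* = 92/(4.6 + 19.46·0.74927) = 4.7965 and x_2* = 0.74927·4.7965 = 3.5938.

x_2* = 3.5938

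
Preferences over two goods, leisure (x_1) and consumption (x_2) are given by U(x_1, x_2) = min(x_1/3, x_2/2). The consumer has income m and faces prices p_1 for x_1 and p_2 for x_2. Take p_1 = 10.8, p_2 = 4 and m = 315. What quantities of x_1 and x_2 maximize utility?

x_1* = 23.3911, x_2* = 15.5941

Here 3·10.8 + 2·4 = 40.4, giving x_1* = 23.3911 and x_2* = 15.5941.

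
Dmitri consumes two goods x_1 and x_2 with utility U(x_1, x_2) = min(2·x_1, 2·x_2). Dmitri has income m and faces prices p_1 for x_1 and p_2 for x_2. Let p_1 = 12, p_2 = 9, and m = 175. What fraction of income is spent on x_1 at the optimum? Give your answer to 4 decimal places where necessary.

With perfect complements, no substitution: consume in ratio x_1:x_2 = 2:2.
Budget: p_1·x_1 + p_2·x_1 = m, so (2·p_1 + 2·p_2)·x_1 = 2·m.
Demand: x_1*(p_1,p_2,m) = 2·m/(2·p_1 + 2·p_2), x_2* = 2·m/(2·p_1 + 2·p_2).
Here 2·12 + 2·9 = 42, giving x_1* = 8.3333 and x_2* = 8.3333.
Expenditure on x_1: 12·8.3333 = 100; share = 0.5714.

share on x_1 = 0.5714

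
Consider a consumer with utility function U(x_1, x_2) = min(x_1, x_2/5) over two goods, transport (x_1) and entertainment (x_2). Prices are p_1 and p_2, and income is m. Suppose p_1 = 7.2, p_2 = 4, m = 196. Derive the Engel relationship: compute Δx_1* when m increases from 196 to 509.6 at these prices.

Demand: x_1*(p_1,p_2,m) = m/(p_1 + 5·p_2), x_2* = 5·m/(p_1 + 5·p_2).
Here 7.2 + 5·4 = 27.2, giving x_1* = 7.2059.
At m' = 509.6: x_1* = 18.7353. Change: 18.7353 − 7.2059 = 11.5294.

Δx_1* = 11.5294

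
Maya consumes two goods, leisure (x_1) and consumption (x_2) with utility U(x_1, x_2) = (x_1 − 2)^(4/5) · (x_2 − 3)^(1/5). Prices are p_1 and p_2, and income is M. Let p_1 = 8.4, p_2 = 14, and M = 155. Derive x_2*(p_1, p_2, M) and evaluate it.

x_2* = 4.3743

After buying the subsistence bundle (2, 3), a share 0.8 of the remaining income goes to x_1: x_1* = 2 + 0.8·(M − 2p_1 − 3p_2)/p_1.
Discretionary income = 155 − 2·8.4 − 3·14 = 96.2; x_2* = 3 + 0.2·96.2/14 = 4.3743.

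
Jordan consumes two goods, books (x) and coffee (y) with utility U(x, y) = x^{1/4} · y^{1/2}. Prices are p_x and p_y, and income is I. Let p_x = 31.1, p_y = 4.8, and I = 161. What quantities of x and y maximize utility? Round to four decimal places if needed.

MU_x/MU_y = (0.25·y)/(0.5·x); tangency sets this equal to p_x/p_y.
Rearranging, p_y·y = 2·p_x·x. Substituting into the budget gives p_x·x·(1 + 2) = I.
Demand: x*(p_x,p_y,I) = 1/3·I/p_x and y* = 2/3·I/p_y.
At p_x=31.1, p_y=4.8, I=161: x* = 1/3·161/31.1 = 1.7256, y* = 22.3611.

x* = 1.7256, y* = 22.3611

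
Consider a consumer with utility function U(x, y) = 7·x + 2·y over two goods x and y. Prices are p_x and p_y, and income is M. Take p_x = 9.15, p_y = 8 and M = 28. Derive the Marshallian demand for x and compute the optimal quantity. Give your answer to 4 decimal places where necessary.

x* = 3.0601

Perfect substitutes: compare marginal utility per dollar. 7/p_x vs 2/p_y → 0.765 vs 0.25.
x gives more utility per dollar, so spend all income on x: x* = M/p_x, y* = 0.
Numerically: x* = 3.0601, y* = 0.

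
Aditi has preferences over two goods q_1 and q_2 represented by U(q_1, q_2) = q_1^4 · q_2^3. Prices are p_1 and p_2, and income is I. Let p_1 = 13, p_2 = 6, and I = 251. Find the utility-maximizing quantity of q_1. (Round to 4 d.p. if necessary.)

q_1* = 11.033

MU_q_1/MU_q_2 = (4·q_2)/(3·q_1); tangency sets this equal to p_1/p_2.
So 4·p_2·q_2 = 3·p_1·q_1; combined with the budget, a share 4/7 of income goes to q_1.
Demand: q_1*(p_1,p_2,I) = 4/7·I/p_1 and q_2* = 3/7·I/p_2.
At p_1=13, p_2=6, I=251: q_1* = 4/7·251/13 = 11.033.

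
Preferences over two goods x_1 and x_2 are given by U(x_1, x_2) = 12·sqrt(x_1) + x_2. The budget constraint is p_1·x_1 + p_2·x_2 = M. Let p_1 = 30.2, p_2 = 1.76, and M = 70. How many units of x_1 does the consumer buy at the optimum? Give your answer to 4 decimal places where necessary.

Set MRS = p_1/p_2: 6·x_1^(−1/2) = p_1/p_2.
Solve: √x_1 = 6·p_2/p_1, so x_1*(p_1,p_2) = (6·p_2/p_1)², and x_2* = (M − p_1·x_1*)/p_2.
Plugging in: x_1* = (6·1.76/30.2)² = 0.1223.

x_1* = 0.1223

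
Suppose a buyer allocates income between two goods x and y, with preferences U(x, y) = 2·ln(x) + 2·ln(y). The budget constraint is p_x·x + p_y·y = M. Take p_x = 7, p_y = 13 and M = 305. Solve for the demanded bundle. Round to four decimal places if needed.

Demand: x*(p_x,p_y,M) = 0.5·M/p_x and y* = 0.5·M/p_y.
At p_x=7, p_y=13, M=305: x* = 0.5·305/7 = 21.7857, y* = 11.7308.

x* = 21.7857, y* = 11.7308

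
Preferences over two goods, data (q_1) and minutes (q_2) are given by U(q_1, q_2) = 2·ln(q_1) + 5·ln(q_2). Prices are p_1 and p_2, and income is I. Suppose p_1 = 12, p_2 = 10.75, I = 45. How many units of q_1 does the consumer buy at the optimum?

q_1* = 1.0714

Tangency: MRS = (2/5)·q_2/q_1 = p_1/p_2.
Rearranging, p_2·q_2 = (5/2)·p_1·q_1. Substituting into the budget gives p_1·q_1·(1 + (5/2)) = I.
Demand: q_1*(p_1,p_2,I) = 2/7·I/p_1 and q_2* = 5/7·I/p_2.
At p_1=12, p_2=10.75, I=45: q_1* = 2/7·45/12 = 1.0714.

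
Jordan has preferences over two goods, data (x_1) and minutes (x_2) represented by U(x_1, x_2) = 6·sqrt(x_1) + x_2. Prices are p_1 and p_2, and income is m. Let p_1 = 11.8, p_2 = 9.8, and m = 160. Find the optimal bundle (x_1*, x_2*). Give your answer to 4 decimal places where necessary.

x_1* = 6.2077, x_2* = 8.852

Set MRS = p_1/p_2: 3·x_1^(−1/2) = p_1/p_2.
Thus x_1* = (3·p_2/p_1)² — independent of m — with the rest of income spent on x_2.
Plugging in: x_1* = (3·9.8/11.8)² = 6.2077, x_2* = 8.852.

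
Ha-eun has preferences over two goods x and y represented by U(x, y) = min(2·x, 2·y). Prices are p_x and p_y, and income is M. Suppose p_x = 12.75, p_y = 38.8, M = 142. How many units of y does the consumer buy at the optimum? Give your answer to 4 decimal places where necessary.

y* = 2.7546

Demand: x*(p_x,p_y,M) = 2·M/(2·p_x + 2·p_y), y* = 2·M/(2·p_x + 2·p_y).
Here 2·12.75 + 2·38.8 = 103.1, giving y* = 2.7546.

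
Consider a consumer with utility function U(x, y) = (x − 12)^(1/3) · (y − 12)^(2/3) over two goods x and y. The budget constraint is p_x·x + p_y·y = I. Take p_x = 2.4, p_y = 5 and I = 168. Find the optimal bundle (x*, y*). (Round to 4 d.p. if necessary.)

This is Cobb-Douglas in (x−12, y−12): tangency gives 1/3·p_y·(y−12) = 2/3·p_x·(x−12).
After buying the subsistence bundle (12, 12), a share 1/3 of the remaining income goes to x: x* = 12 + 1/3·(I − 12p_x − 12p_y)/p_x.
Discretionary income = 168 − 12·2.4 − 12·5 = 79.2; x* = 12 + 1/3·79.2/2.4 = 23; y* = 12 + 2/3·79.2/5 = 22.56.

x* = 23, y* = 22.56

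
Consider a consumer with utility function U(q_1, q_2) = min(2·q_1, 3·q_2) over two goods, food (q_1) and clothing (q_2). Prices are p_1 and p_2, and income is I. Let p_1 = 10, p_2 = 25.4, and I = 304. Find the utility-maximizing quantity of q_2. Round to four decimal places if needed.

q_2* = 7.5248

With perfect complements, no substitution: consume in ratio q_1:q_2 = 3:2.
Budget: p_1·q_1 + p_2·(2/3)·q_1 = I, so (3·p_1 + 2·p_2)·q_1 = 3·I.
Demand: q_1*(p_1,p_2,I) = 3·I/(3·p_1 + 2·p_2), q_2* = 2·I/(3·p_1 + 2·p_2).
Here 3·10 + 2·25.4 = 80.8, giving q_2* = 7.5248.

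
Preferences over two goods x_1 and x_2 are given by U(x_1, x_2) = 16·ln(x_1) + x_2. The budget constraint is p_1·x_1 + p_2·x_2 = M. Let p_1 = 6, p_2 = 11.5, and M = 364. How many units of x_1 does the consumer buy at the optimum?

x_1* = 30.6667

MU_x_1 = 16/x_1, MU_x_2 = 1. Tangency: 16/x_1 = p_1/p_2.
So x_1*(p_1,p_2) = 16·p_2/p_1, independent of income; and x_2* = (M − 16·p_2)/p_2.
At the given prices: x_1* = 16·11.5/6 = 30.6667.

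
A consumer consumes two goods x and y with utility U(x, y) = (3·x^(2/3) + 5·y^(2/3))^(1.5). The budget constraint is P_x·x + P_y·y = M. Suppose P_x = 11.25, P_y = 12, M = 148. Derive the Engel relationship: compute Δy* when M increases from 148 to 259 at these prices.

MU_x ∝ 3·x^(-1/3), MU_y ∝ 5·y^(-1/3), so MRS = (3/5)·(y/x)^(1/3) = P_x/P_y.
Solve for the ratio: y/x = [(5/3)·P_x/P_y]^(3).
Substitute y = (y/x)·x into the budget: x* = M/(P_x + P_y·(y/x)).
Numerically y/x = 3.814697, so x* = 148/(11.25 + 12·3.814697) = 2.5953 and y* = 3.814697·2.5953 = 9.9002.
At M' = 259: y* = 17.3254. Change: 17.3254 − 9.9002 = 7.4252.

Δy* = 7.4252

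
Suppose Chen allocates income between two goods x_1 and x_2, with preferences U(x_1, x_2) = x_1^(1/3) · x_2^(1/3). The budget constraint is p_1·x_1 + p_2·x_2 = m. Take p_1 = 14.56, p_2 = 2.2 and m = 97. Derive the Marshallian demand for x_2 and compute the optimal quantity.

x_2* = 22.0455

Demand: x_1*(p_1,p_2,m) = 0.5·m/p_1 and x_2* = 0.5·m/p_2.
At p_1=14.56, p_2=2.2, m=97: x_2* = 0.5·97/2.2 = 22.0455.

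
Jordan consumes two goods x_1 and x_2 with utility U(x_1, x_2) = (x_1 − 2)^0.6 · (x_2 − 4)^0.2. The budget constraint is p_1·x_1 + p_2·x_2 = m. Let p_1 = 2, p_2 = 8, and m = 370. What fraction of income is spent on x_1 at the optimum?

Let x_1' = x_1−2, x_2' = x_2−4. MRS = 3·x_2'/x_1' = p_1/p_2.
Substituting into the budget: x_1* = 2 + 0.75·(m − 2·p_1 − 4·p_2)/p_1, and x_2* = 4 + 0.25·(…)/p_2.
Discretionary income = 370 − 2·2 − 4·8 = 334; x_1* = 2 + 0.75·334/2 = 127.25; x_2* = 4 + 0.25·334/8 = 14.4375.
Expenditure on x_1: 2·127.25 = 254.5; share = 0.6878.

share on x_1 = 0.6878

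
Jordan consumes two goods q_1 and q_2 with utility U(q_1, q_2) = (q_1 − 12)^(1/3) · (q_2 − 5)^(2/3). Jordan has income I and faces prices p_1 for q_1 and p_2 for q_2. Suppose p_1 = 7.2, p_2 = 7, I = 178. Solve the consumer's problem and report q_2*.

q_2* = 10.3905

After buying the subsistence bundle (12, 5), a share 1/3 of the remaining income goes to q_1: q_1* = 12 + 1/3·(I − 12p_1 − 5p_2)/p_1.
Discretionary income = 178 − 12·7.2 − 5·7 = 56.6; q_2* = 5 + 2/3·56.6/7 = 10.3905.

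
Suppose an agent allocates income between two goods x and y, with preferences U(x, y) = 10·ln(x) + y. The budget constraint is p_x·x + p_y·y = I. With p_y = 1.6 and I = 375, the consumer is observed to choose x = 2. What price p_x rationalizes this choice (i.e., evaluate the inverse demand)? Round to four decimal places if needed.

MU_x = 10/x, MU_y = 1. Tangency: 10/x = p_x/p_y.
So x*(p_x,p_y) = 10·p_y/p_x, independent of income; and y* = (I − 10·p_y)/p_y.
Set x* = 2 in the demand function and solve for p_x: p_x = 8.

p_x = 8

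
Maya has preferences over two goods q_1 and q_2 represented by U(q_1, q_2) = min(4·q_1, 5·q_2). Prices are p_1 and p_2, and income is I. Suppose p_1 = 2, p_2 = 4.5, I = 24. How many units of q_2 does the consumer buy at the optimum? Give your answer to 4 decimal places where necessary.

q_2* = 3.4286

With perfect complements, no substitution: consume in ratio q_1:q_2 = 5:4.
Budget: p_1·q_1 + p_2·(4/5)·q_1 = I, so (5·p_1 + 4·p_2)·q_1 = 5·I.
Demand: q_1*(p_1,p_2,I) = 5·I/(5·p_1 + 4·p_2), q_2* = 4·I/(5·p_1 + 4·p_2).
Here 5·2 + 4·4.5 = 28, giving q_2* = 3.4286.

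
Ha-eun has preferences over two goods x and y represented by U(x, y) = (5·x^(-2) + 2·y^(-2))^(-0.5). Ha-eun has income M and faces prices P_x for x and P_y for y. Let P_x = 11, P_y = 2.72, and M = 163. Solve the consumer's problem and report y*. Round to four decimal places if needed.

y* = 13.4816

With the ratio pinned down, the budget gives x* = M/(P_x + P_y·(y/x)) and y* = (y/x)·x*.
Numerically y/x = 1.173891, so x* = 163/(11 + 2.72·1.173891) = 11.4845 and y* = 1.173891·11.4845 = 13.4816.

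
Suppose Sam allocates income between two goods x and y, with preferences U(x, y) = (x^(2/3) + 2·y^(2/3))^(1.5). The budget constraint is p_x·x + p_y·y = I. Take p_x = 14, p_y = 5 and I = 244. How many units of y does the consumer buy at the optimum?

y* = 48.0341

From the CES first-order condition, (1/2)·(y/x)^(1/3) = p_x/p_y.
Hence y/x = (2·p_x/p_y)^(1/(1/3)), i.e. raised to the 3 power.
Substitute y = (y/x)·x into the budget: x* = I/(p_x + p_y·(y/x)).
Numerically y/x = 175.616, so x* = 244/(14 + 5·175.616) = 0.2735 and y* = 175.616·0.2735 = 48.0341.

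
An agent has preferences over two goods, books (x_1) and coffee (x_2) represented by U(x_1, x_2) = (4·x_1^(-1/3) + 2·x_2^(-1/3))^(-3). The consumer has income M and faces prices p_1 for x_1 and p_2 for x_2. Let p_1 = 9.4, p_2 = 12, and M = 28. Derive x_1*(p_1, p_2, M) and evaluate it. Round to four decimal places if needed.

x_1* = 1.8252

From the CES first-order condition, 2·(x_2/x_1)^(4/3) = p_1/p_2.
Solve for the ratio: x_2/x_1 = [(1/2)·p_1/p_2]^(0.75).
Substitute x_2 = (x_2/x_1)·x_1 into the budget: x_1* = M/(p_1 + p_2·(x_2/x_1)).
Numerically x_2/x_1 = 0.495094, so x_1* = 28/(9.4 + 12·0.495094) = 1.8252.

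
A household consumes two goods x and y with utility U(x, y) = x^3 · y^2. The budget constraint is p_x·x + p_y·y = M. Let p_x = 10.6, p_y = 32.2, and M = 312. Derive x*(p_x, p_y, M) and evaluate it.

MU_x/MU_y = (3·y)/(2·x); tangency sets this equal to p_x/p_y.
Rearranging, p_y·y = (2/3)·p_x·x. Substituting into the budget gives p_x·x·(1 + (2/3)) = M.
Demand: x*(p_x,p_y,M) = 0.6·M/p_x and y* = 0.4·M/p_y.
At p_x=10.6, p_y=32.2, M=312: x* = 0.6·312/10.6 = 17.6604.

x* = 17.6604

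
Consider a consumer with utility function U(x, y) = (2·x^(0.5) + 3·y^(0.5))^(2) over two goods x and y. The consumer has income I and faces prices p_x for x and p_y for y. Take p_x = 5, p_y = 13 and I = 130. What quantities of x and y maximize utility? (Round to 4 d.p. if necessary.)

Substitute y = (y/x)·x into the budget: x* = I/(p_x + p_y·(y/x)).
Numerically y/x = 0.33284, so x* = 130/(5 + 13·0.33284) = 13.9381 and y* = 0.33284·13.9381 = 4.6392.

x* = 13.9381, y* = 4.6392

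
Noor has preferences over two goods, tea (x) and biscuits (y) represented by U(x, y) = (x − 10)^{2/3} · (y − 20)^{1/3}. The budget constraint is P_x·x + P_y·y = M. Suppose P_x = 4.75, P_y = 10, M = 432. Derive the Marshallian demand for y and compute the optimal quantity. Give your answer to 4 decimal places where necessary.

y* = 26.15

MRS = 2·(y−20)/(x−10). Tangency with P_x/P_y gives y−20 = (1/2)·(P_x/P_y)·(x−10).
After buying the subsistence bundle (10, 20), a share 2/3 of the remaining income goes to x: x* = 10 + 2/3·(M − 10P_x − 20P_y)/P_x.
Discretionary income = 432 − 10·4.75 − 20·10 = 184.5; y* = 20 + 1/3·184.5/10 = 26.15.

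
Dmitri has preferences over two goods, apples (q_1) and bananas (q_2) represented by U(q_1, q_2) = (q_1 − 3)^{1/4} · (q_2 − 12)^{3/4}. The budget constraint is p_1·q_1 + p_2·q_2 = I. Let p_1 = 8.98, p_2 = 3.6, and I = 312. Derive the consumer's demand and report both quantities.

Let q_1' = q_1−3, q_2' = q_2−12. MRS = (1/3)·q_2'/q_1' = p_1/p_2.
After buying the subsistence bundle (3, 12), a share 0.25 of the remaining income goes to q_1: q_1* = 3 + 0.25·(I − 3p_1 − 12p_2)/p_1.
Discretionary income = 312 − 3·8.98 − 12·3.6 = 241.86; q_1* = 3 + 0.25·241.86/8.98 = 9.7333; q_2* = 12 + 0.75·241.86/3.6 = 62.3875.

q_1* = 9.7333, q_2* = 62.3875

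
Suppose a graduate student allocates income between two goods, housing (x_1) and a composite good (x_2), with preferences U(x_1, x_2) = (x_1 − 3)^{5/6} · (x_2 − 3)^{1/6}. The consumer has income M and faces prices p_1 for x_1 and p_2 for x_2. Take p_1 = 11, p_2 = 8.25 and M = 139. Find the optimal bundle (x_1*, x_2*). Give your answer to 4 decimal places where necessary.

x_1* = 9.1553, x_2* = 4.6414

MRS = 5·(x_2−3)/(x_1−3). Tangency with p_1/p_2 gives x_2−3 = (1/5)·(p_1/p_2)·(x_1−3).
After buying the subsistence bundle (3, 3), a share 5/6 of the remaining income goes to x_1: x_1* = 3 + 5/6·(M − 3p_1 − 3p_2)/p_1.
Discretionary income = 139 − 3·11 − 3·8.25 = 81.25; x_1* = 3 + 5/6·81.25/11 = 9.1553; x_2* = 3 + 1/6·81.25/8.25 = 4.6414.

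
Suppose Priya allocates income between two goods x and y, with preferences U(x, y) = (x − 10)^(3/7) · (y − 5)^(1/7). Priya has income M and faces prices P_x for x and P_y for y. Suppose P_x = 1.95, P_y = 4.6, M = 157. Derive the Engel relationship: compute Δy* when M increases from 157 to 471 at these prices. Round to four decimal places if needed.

Δy* = 17.0652

After buying the subsistence bundle (10, 5), a share 0.75 of the remaining income goes to x: x* = 10 + 0.75·(M − 10P_x − 5P_y)/P_x.
Discretionary income = 157 − 10·1.95 − 5·4.6 = 114.5; y* = 5 + 0.25·114.5/4.6 = 11.2228.
At M' = 471: y* = 28.288. Change: 28.288 − 11.2228 = 17.0652.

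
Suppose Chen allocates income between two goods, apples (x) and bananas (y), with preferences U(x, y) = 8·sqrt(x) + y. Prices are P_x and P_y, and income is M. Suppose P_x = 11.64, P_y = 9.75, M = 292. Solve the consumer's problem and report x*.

MU_x = 4/√x, MU_y = 1. Tangency: 4/√x = P_x/P_y.
Solve: √x = 4·P_y/P_x, so x*(P_x,P_y) = (4·P_y/P_x)², and y* = (M − P_x·x*)/P_y.
Plugging in: x* = (4·9.75/11.64)² = 11.226.

x* = 11.226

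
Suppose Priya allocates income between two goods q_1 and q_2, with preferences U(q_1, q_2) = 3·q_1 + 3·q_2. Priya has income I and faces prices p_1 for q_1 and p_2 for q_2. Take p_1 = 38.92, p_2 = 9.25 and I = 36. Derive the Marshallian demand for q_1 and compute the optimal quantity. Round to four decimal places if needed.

q_2 gives more utility per dollar, so spend all income on q_2: q_2* = I/p_2, q_1* = 0.
Numerically: q_1* = 0, q_2* = 3.8919.

q_1* = 0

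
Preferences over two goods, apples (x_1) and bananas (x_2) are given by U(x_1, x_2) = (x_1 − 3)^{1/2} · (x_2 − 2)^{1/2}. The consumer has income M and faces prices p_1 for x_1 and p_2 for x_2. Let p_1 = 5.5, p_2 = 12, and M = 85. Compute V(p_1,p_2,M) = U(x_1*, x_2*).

V = 2.7388

Let x_1' = x_1−3, x_2' = x_2−2. MRS = x_2'/x_1' = p_1/p_2.
Substituting into the budget: x_1* = 3 + 0.5·(M − 3·p_1 − 2·p_2)/p_1, and x_2* = 2 + 0.5·(…)/p_2.
Discretionary income = 85 − 3·5.5 − 2·12 = 44.5; x_1* = 3 + 0.5·44.5/5.5 = 7.0455; x_2* = 2 + 0.5·44.5/12 = 3.8542.
Utility at the optimum: U(7.0455, 3.8542) = 2.7388.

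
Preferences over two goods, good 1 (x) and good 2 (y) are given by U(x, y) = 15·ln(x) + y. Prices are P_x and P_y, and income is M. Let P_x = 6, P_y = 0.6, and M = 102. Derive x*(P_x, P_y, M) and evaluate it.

So x*(P_x,P_y) = 15·P_y/P_x, independent of income; and y* = (M − 15·P_y)/P_y.
At the given prices: x* = 15·0.6/6 = 1.5.

x* = 1.5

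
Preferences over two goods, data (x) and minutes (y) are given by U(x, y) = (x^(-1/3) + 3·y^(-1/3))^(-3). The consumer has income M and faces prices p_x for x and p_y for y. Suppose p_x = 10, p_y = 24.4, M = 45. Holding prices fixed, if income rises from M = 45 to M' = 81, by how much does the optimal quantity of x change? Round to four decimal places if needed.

MRS = MU_x/MU_y = (1/3)·(y/x)^(4/3). Set equal to p_x/p_y.
Solve for the ratio: y/x = [3·p_x/p_y]^(0.75).
Substitute y = (y/x)·x into the budget: x* = M/(p_x + p_y·(y/x)).
Numerically y/x = 1.167612, so x* = 45/(10 + 24.4·1.167612) = 1.1691.
At M' = 81: x* = 2.1045. Change: 2.1045 − 1.1691 = 0.9353.

Δx* = 0.9353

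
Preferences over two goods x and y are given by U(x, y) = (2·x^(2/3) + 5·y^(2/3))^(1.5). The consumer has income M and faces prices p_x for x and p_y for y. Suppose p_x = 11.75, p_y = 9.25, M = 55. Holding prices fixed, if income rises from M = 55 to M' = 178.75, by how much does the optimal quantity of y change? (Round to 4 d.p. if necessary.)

Δy* = 12.868

Substitute y = (y/x)·x into the budget: x* = M/(p_x + p_y·(y/x)).
Numerically y/x = 32.026422, so x* = 55/(11.75 + 9.25·32.026422) = 0.1786 and y* = 32.026422·0.1786 = 5.7191.
At M' = 178.75: y* = 18.5871. Change: 18.5871 − 5.7191 = 12.868.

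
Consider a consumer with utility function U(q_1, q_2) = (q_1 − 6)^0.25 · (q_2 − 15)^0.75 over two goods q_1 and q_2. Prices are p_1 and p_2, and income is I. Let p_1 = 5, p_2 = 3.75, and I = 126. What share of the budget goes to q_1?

Let q_1' = q_1−6, q_2' = q_2−15. MRS = (1/3)·q_2'/q_1' = p_1/p_2.
Substituting into the budget: q_1* = 6 + 0.25·(I − 6·p_1 − 15·p_2)/p_1, and q_2* = 15 + 0.75·(…)/p_2.
Discretionary income = 126 − 6·5 − 15·3.75 = 39.75; q_1* = 6 + 0.25·39.75/5 = 7.9875; q_2* = 15 + 0.75·39.75/3.75 = 22.95.
Expenditure on q_1: 5·7.9875 = 39.9375; share = 0.317.

share on q_1 = 0.317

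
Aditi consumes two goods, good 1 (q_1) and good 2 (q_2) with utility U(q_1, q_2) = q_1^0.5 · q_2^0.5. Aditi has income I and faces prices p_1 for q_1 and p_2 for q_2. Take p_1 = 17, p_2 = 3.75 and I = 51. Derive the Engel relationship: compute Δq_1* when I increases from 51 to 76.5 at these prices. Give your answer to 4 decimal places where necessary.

Demand: q_1*(p_1,p_2,I) = 0.5·I/p_1 and q_2* = 0.5·I/p_2.
At p_1=17, p_2=3.75, I=51: q_1* = 0.5·51/17 = 1.5.
At I' = 76.5: q_1* = 2.25. Change: 2.25 − 1.5 = 0.75.

Δq_1* = 0.75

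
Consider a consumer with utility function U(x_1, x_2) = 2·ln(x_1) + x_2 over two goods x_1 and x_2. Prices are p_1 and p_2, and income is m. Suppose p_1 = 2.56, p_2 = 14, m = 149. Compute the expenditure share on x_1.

MU_x_1 = 2/x_1, MU_x_2 = 1. Tangency: 2/x_1 = p_1/p_2.
So x_1*(p_1,p_2) = 2·p_2/p_1, independent of income; and x_2* = (m − 2·p_2)/p_2.
At the given prices: x_1* = 2·14/2.56 = 10.9375, and x_2* = 8.6429.
Expenditure on x_1: 2.56·10.9375 = 28; share = 0.1879.

share on x_1 = 0.1879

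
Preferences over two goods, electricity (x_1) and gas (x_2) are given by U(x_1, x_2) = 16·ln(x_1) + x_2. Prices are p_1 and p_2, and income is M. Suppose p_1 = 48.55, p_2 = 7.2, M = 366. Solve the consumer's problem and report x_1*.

Set MRS = p_1/p_2: (16/x_1)/1 = p_1/p_2.
So x_1*(p_1,p_2) = 16·p_2/p_1, independent of income; and x_2* = (M − 16·p_2)/p_2.
At the given prices: x_1* = 16·7.2/48.55 = 2.3728.

x_1* = 2.3728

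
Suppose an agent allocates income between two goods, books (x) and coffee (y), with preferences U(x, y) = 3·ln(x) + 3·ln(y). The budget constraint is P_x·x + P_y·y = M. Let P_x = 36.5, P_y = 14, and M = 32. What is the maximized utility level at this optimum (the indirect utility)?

V = -2.0736

The MRS is y/x. Set MRS = P_x/P_y.
So 3·P_y·y = 3·P_x·x; combined with the budget, a share 0.5 of income goes to x.
Demand: x*(P_x,P_y,M) = 0.5·M/P_x and y* = 0.5·M/P_y.
At P_x=36.5, P_y=14, M=32: x* = 0.5·32/36.5 = 0.4384, y* = 1.1429.
Utility at the optimum: U(0.4384, 1.1429) = -2.0736.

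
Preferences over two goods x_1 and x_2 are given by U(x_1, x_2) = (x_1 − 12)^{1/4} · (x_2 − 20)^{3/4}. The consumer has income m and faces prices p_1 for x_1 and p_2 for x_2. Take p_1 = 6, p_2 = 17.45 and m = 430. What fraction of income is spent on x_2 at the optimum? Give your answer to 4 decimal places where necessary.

share on x_2 = 0.8273

This is Cobb-Douglas in (x_1−12, x_2−20): tangency gives 0.25·p_2·(x_2−20) = 0.75·p_1·(x_1−12).
Substituting into the budget: x_1* = 12 + 0.25·(m − 12·p_1 − 20·p_2)/p_1, and x_2* = 20 + 0.75·(…)/p_2.
Discretionary income = 430 − 12·6 − 20·17.45 = 9; x_1* = 12 + 0.25·9/6 = 12.375; x_2* = 20 + 0.75·9/17.45 = 20.3868.
Expenditure on x_2: 17.45·20.3868 = 355.75; share = 0.8273.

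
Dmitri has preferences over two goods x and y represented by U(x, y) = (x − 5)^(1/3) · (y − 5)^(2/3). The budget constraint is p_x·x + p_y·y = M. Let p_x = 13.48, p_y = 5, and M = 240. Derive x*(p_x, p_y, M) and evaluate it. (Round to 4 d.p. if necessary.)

x* = 8.6499

Let x' = x−5, y' = y−5. MRS = (1/2)·y'/x' = p_x/p_y.
Substituting into the budget: x* = 5 + 1/3·(M − 5·p_x − 5·p_y)/p_x, and y* = 5 + 2/3·(…)/p_y.
Discretionary income = 240 − 5·13.48 − 5·5 = 147.6; x* = 5 + 1/3·147.6/13.48 = 8.6499.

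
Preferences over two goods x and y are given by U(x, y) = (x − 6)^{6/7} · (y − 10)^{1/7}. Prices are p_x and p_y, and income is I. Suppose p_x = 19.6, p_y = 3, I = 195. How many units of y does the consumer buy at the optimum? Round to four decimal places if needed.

Substituting into the budget: x* = 6 + 6/7·(I − 6·p_x − 10·p_y)/p_x, and y* = 10 + 1/7·(…)/p_y.
Discretionary income = 195 − 6·19.6 − 10·3 = 47.4; y* = 10 + 1/7·47.4/3 = 12.2571.

y* = 12.2571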